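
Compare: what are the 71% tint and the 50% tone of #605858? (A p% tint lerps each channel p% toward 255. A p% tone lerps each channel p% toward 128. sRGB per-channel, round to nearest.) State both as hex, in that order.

#605858 is rgb(96, 88, 88).
71% tint:
  R: 96 + 112.89 = 208.89 → 209
  G: 88 + 0.71×(255−88) = 88 + 118.57 = 206.57 → 207
  B: 88 + 0.71×(255−88) = 88 + 118.57 = 206.57 → 207
  → #D1CFCF
50% tone:
  R: 96 + 0.5×(128−96) = 96 + 16 = 112 → 112
  G: 88 + 0.5×(128−88) = 88 + 20 = 108 → 108
  B: 88 + 20 = 108 → 108
  → #706C6C

#D1CFCF, #706C6C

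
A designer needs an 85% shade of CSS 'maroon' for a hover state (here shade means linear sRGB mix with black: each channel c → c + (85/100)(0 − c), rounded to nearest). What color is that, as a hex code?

CSS maroon is rgb(128, 0, 0).
Lerp each channel 85% toward 0:
  R: 128 + 0.85×(0−128) = 128 − 108.8 = 19.2 → 19
  G: 0 + 0.85×(0−0) = 0 + 0 = 0 → 0
  B: 0 + 0.85×(0−0) = 0 + 0 = 0 → 0
rgb(19, 0, 0) = #130000.

#130000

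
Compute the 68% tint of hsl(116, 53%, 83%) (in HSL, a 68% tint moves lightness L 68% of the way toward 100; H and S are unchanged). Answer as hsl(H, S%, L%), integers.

L moves 68% from 83 toward 100: 83 + 11.56 = 94.56 → 95.
H and S are unchanged.

hsl(116, 53%, 95%)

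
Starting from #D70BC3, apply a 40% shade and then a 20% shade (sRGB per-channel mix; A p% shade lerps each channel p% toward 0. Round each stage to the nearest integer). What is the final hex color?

#D70BC3 is rgb(215, 11, 195).
A 40% shade moves each channel 40% toward 0:
  R: 215 + 0.4×(0−215) = 215 − 86 = 129 → 129
  G: 11 + 0.4×(0−11) = 11 − 4.4 = 6.6 → 7
  B: 195 + 0.4×(0−195) = 195 − 78 = 117 → 117
After the shade: rgb(129, 7, 117) = #810775.
Lerp each channel 20% toward 0:
  R: 129 + 0.2×(0−129) = 129 − 25.8 = 103.2 → 103
  G: 7 + 0.2×(0−7) = 7 − 1.4 = 5.6 → 6
  B: 117 − 23.4 = 93.6 → 94
rgb(103, 6, 94) = #67065E.

#67065E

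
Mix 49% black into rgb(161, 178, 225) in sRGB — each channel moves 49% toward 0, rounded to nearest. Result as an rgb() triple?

rgb(82, 91, 115)

A 49% shade moves each channel 49% toward 0:
  R: 161 − 78.89 = 82.11 → 82
  G: 178 + 0.49×(0−178) = 178 − 87.22 = 90.78 → 91
  B: 225 + 0.49×(0−225) = 225 − 110.25 = 114.75 → 115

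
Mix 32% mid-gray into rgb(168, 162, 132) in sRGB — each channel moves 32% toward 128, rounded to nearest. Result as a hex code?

#9B9783

Per channel, c → c + 0.32(128 − c):
  R: 168 + 0.32×(128−168) = 168 − 12.8 = 155.2 → 155
  G: 162 − 10.88 = 151.12 → 151
  B: 132 + 0.32×(128−132) = 132 − 1.28 = 130.72 → 131
rgb(155, 151, 131) = #9B9783.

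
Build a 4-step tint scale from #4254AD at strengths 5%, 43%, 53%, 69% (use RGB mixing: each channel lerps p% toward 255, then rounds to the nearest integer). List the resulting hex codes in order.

#4254AD is rgb(66, 84, 173).
5%: (66 + 9.45 = 75.45→75, 84 + 8.55 = 92.55→93, 173 + 4.1 = 177.1→177) → #4B5DB1
43%: (66 + 81.27 = 147.27→147, 84 + 73.53 = 157.53→158, 173 + 35.26 = 208.26→208) → #939ED0
53%: (66 + 100.17 = 166.17→166, 84 + 90.63 = 174.63→175, 173 + 43.46 = 216.46→216) → #A6AFD8
69%: (66 + 130.41 = 196.41→196, 84 + 117.99 = 201.99→202, 173 + 56.58 = 229.58→230) → #C4CAE6

#4B5DB1, #939ED0, #A6AFD8, #C4CAE6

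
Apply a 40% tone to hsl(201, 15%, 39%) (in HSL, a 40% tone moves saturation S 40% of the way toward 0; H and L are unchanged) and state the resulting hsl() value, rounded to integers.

hsl(201, 9%, 39%)

S moves 40% from 15 toward 0: 15 − 6 = 9 → 9.
H and L are unchanged.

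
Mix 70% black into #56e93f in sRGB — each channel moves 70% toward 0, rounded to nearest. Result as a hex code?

#56e93f is rgb(86, 233, 63).
Per channel, c → c + 0.7(0 − c):
  R: 86 + 0.7×(0−86) = 86 − 60.2 = 25.8 → 26
  G: 233 + 0.7×(0−233) = 233 − 163.1 = 69.9 → 70
  B: 63 + 0.7×(0−63) = 63 − 44.1 = 18.9 → 19
rgb(26, 70, 19) = #1a4613.

#1a4613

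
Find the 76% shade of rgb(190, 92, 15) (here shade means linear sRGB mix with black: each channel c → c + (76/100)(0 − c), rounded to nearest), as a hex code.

A 76% shade moves each channel 76% toward 0:
  R: 190 + 0.76×(0−190) = 190 − 144.4 = 45.6 → 46
  G: 92 + 0.76×(0−92) = 92 − 69.92 = 22.08 → 22
  B: 15 + 0.76×(0−15) = 15 − 11.4 = 3.6 → 4
rgb(46, 22, 4) = #2e1604.

#2e1604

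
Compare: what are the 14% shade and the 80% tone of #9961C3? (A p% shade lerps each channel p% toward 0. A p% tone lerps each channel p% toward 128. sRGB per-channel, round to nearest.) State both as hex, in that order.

#8453A8, #857A8D

#9961C3 is rgb(153, 97, 195).
14% shade:
  R: 153 − 21.42 = 131.58 → 132
  G: 97 − 13.58 = 83.42 → 83
  B: 195 + 0.14×(0−195) = 195 − 27.3 = 167.7 → 168
  → #8453A8
80% tone:
  R: 153 − 20 = 133 → 133
  G: 97 + 0.8×(128−97) = 97 + 24.8 = 121.8 → 122
  B: 195 + 0.8×(128−195) = 195 − 53.6 = 141.4 → 141
  → #857A8D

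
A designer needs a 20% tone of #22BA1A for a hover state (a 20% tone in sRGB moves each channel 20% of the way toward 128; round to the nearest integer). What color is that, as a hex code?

#22BA1A is rgb(34, 186, 26).
Per channel, c → c + 0.2(128 − c):
  R: 34 + 0.2×(128−34) = 34 + 18.8 = 52.8 → 53
  G: 186 + 0.2×(128−186) = 186 − 11.6 = 174.4 → 174
  B: 26 + 0.2×(128−26) = 26 + 20.4 = 46.4 → 46
rgb(53, 174, 46) = #35AE2E.

#35AE2E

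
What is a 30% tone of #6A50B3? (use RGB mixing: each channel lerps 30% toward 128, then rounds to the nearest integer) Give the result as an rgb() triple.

#6A50B3 is rgb(106, 80, 179).
Lerp each channel 30% toward 128:
  R: 106 + 0.3×(128−106) = 106 + 6.6 = 112.6 → 113
  G: 80 + 0.3×(128−80) = 80 + 14.4 = 94.4 → 94
  B: 179 + 0.3×(128−179) = 179 − 15.3 = 163.7 → 164

rgb(113, 94, 164)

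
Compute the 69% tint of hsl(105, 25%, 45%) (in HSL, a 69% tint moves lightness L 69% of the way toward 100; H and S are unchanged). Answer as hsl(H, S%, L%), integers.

L moves 69% from 45 toward 100: 45 + 37.95 = 82.95 → 83.
H and S are unchanged.

hsl(105, 25%, 83%)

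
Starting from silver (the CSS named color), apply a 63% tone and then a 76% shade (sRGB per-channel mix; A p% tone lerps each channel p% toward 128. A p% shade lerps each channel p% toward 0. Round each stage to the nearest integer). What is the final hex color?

#242424

CSS silver is rgb(192, 192, 192).
Lerp each channel 63% toward 128:
  R: 192 + 0.63×(128−192) = 192 − 40.32 = 151.68 → 152
  G: 192 + 0.63×(128−192) = 192 − 40.32 = 151.68 → 152
  B: 192 − 40.32 = 151.68 → 152
After the tone: rgb(152, 152, 152) = #989898.
Lerp each channel 76% toward 0:
  R: 152 − 115.52 = 36.48 → 36
  G: 152 − 115.52 = 36.48 → 36
  B: 152 + 0.76×(0−152) = 152 − 115.52 = 36.48 → 36
rgb(36, 36, 36) = #242424.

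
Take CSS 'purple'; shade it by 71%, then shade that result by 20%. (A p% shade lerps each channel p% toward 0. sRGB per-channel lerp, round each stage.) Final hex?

#1E001E

CSS purple is rgb(128, 0, 128).
A 71% shade moves each channel 71% toward 0:
  R: 128 + 0.71×(0−128) = 128 − 90.88 = 37.12 → 37
  G: 0 + 0.71×(0−0) = 0 + 0 = 0 → 0
  B: 128 + 0.71×(0−128) = 128 − 90.88 = 37.12 → 37
After the shade: rgb(37, 0, 37) = #250025.
Lerp each channel 20% toward 0:
  R: 37 + 0.2×(0−37) = 37 − 7.4 = 29.6 → 30
  G: 0 + 0.2×(0−0) = 0 + 0 = 0 → 0
  B: 37 + 0.2×(0−37) = 37 − 7.4 = 29.6 → 30
rgb(30, 0, 30) = #1E001E.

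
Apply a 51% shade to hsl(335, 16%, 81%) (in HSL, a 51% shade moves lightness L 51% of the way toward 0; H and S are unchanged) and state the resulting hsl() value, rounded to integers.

hsl(335, 16%, 40%)

L moves 51% from 81 toward 0: 81 − 41.31 = 39.69 → 40.
H and S are unchanged.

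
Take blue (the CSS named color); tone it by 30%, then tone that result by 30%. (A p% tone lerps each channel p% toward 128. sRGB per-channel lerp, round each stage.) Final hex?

CSS blue is rgb(0, 0, 255).
Lerp each channel 30% toward 128:
  R: 0 + 0.3×(128−0) = 0 + 38.4 = 38.4 → 38
  G: 0 + 38.4 = 38.4 → 38
  B: 255 − 38.1 = 216.9 → 217
After the tone: rgb(38, 38, 217) = #2626d9.
Lerp each channel 30% toward 128:
  R: 38 + 0.3×(128−38) = 38 + 27 = 65 → 65
  G: 38 + 0.3×(128−38) = 38 + 27 = 65 → 65
  B: 217 − 26.7 = 190.3 → 190
rgb(65, 65, 190) = #4141be.

#4141be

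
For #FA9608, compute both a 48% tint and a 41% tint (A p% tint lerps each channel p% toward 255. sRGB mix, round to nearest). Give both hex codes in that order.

#FA9608 is rgb(250, 150, 8).
48% tint:
  R: 250 + 0.48×(255−250) = 250 + 2.4 = 252.4 → 252
  G: 150 + 0.48×(255−150) = 150 + 50.4 = 200.4 → 200
  B: 8 + 0.48×(255−8) = 8 + 118.56 = 126.56 → 127
  → #FCC87F
41% tint:
  R: 250 + 0.41×(255−250) = 250 + 2.05 = 252.05 → 252
  G: 150 + 0.41×(255−150) = 150 + 43.05 = 193.05 → 193
  B: 8 + 0.41×(255−8) = 8 + 101.27 = 109.27 → 109
  → #FCC16D

#FCC87F, #FCC16D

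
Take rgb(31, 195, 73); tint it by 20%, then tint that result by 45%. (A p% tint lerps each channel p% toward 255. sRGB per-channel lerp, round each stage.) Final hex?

Lerp each channel 20% toward 255:
  R: 31 + 0.2×(255−31) = 31 + 44.8 = 75.8 → 76
  G: 195 + 12 = 207 → 207
  B: 73 + 36.4 = 109.4 → 109
After the tint: rgb(76, 207, 109) = #4ccf6d.
A 45% tint moves each channel 45% toward 255:
  R: 76 + 0.45×(255−76) = 76 + 80.55 = 156.55 → 157
  G: 207 + 0.45×(255−207) = 207 + 21.6 = 228.6 → 229
  B: 109 + 65.7 = 174.7 → 175
rgb(157, 229, 175) = #9de5af.

#9de5af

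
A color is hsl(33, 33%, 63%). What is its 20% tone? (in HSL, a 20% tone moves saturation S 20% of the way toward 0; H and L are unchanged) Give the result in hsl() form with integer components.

S moves 20% from 33 toward 0: 33 − 6.6 = 26.4 → 26.
H and L are unchanged.

hsl(33, 26%, 63%)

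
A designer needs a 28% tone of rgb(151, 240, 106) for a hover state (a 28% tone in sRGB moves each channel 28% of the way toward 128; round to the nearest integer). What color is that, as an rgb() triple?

Lerp each channel 28% toward 128:
  R: 151 − 6.44 = 144.56 → 145
  G: 240 − 31.36 = 208.64 → 209
  B: 106 + 0.28×(128−106) = 106 + 6.16 = 112.16 → 112

rgb(145, 209, 112)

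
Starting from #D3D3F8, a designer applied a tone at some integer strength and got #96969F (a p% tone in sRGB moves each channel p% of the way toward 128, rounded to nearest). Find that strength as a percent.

74%

#D3D3F8 is rgb(211, 211, 248); #96969F is rgb(150, 150, 159).
On the B channel (widest range): 159 ≈ 248 + (p/100)(128 − 248), so p ≈ 100×(159 − 248)/(128 − 248) = -8900/-120 = 74.17.
p = 74 reproduces all three channels after rounding.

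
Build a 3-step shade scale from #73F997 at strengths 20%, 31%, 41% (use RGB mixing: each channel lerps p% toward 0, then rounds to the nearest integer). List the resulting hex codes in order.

#5CC779, #4FAC68, #449359

#73F997 is rgb(115, 249, 151).
20%: (115 − 23 = 92→92, 249 − 49.8 = 199.2→199, 151 − 30.2 = 120.8→121) → #5CC779
31%: (115 − 35.65 = 79.35→79, 249 − 77.19 = 171.81→172, 151 − 46.81 = 104.19→104) → #4FAC68
41%: (115 − 47.15 = 67.85→68, 249 − 102.09 = 146.91→147, 151 − 61.91 = 89.09→89) → #449359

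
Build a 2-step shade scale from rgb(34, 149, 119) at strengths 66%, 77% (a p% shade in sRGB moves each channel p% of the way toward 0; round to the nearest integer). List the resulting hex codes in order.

66%: (34 − 22.44 = 11.56→12, 149 − 98.34 = 50.66→51, 119 − 78.54 = 40.46→40) → #0C3328
77%: (34 − 26.18 = 7.82→8, 149 − 114.73 = 34.27→34, 119 − 91.63 = 27.37→27) → #08221B

#0C3328, #08221B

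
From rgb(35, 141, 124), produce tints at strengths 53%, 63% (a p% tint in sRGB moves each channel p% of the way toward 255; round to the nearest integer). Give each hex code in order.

53%: (35 + 116.6 = 151.6→152, 141 + 60.42 = 201.42→201, 124 + 69.43 = 193.43→193) → #98C9C1
63%: (35 + 138.6 = 173.6→174, 141 + 71.82 = 212.82→213, 124 + 82.53 = 206.53→207) → #AED5CF

#98C9C1, #AED5CF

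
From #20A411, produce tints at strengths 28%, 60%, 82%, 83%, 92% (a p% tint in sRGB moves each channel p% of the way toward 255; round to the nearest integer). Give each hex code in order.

#5EBD54, #A6DBA0, #D7EFD4, #D9F0D7, #EDF8EC

#20A411 is rgb(32, 164, 17).
28%: (32 + 62.44 = 94.44→94, 164 + 25.48 = 189.48→189, 17 + 66.64 = 83.64→84) → #5EBD54
60%: (32 + 133.8 = 165.8→166, 164 + 54.6 = 218.6→219, 17 + 142.8 = 159.8→160) → #A6DBA0
82%: (32 + 182.86 = 214.86→215, 164 + 74.62 = 238.62→239, 17 + 195.16 = 212.16→212) → #D7EFD4
83%: (32 + 185.09 = 217.09→217, 164 + 75.53 = 239.53→240, 17 + 197.54 = 214.54→215) → #D9F0D7
92%: (32 + 205.16 = 237.16→237, 164 + 83.72 = 247.72→248, 17 + 218.96 = 235.96→236) → #EDF8EC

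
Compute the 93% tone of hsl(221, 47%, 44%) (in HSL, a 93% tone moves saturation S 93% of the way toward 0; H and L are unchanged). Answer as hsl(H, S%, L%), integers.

S moves 93% from 47 toward 0: 47 − 43.71 = 3.29 → 3.
H and L are unchanged.

hsl(221, 3%, 44%)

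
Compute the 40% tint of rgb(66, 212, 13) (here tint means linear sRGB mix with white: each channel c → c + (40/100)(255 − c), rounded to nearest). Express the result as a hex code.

#8EE56E

A 40% tint moves each channel 40% toward 255:
  R: 66 + 75.6 = 141.6 → 142
  G: 212 + 17.2 = 229.2 → 229
  B: 13 + 0.4×(255−13) = 13 + 96.8 = 109.8 → 110
rgb(142, 229, 110) = #8EE56E.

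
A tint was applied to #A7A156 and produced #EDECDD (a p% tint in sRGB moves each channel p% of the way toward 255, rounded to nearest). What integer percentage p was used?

#A7A156 is rgb(167, 161, 86); #EDECDD is rgb(237, 236, 221).
On the B channel (widest range): 221 ≈ 86 + (p/100)(255 − 86), so p ≈ 100×(221 − 86)/(255 − 86) = 13500/169 = 79.88.
p = 80 reproduces all three channels after rounding.

80%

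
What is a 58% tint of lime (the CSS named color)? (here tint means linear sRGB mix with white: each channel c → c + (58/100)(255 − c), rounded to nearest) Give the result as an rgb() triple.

rgb(148, 255, 148)

CSS lime is rgb(0, 255, 0).
Per channel, c → c + 0.58(255 − c):
  R: 0 + 147.9 = 147.9 → 148
  G: 255 + 0.58×(255−255) = 255 + 0 = 255 → 255
  B: 0 + 0.58×(255−0) = 0 + 147.9 = 147.9 → 148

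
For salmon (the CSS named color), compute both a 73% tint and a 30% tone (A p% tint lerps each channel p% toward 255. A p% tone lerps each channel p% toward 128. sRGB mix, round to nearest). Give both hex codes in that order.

#feddd9, #d58076

CSS salmon is rgb(250, 128, 114).
73% tint:
  R: 250 + 3.65 = 253.65 → 254
  G: 128 + 0.73×(255−128) = 128 + 92.71 = 220.71 → 221
  B: 114 + 0.73×(255−114) = 114 + 102.93 = 216.93 → 217
  → #feddd9
30% tone:
  R: 250 + 0.3×(128−250) = 250 − 36.6 = 213.4 → 213
  G: 128 + 0.3×(128−128) = 128 + 0 = 128 → 128
  B: 114 + 4.2 = 118.2 → 118
  → #d58076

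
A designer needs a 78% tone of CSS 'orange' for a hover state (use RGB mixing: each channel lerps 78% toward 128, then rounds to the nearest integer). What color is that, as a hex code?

CSS orange is rgb(255, 165, 0).
Lerp each channel 78% toward 128:
  R: 255 + 0.78×(128−255) = 255 − 99.06 = 155.94 → 156
  G: 165 − 28.86 = 136.14 → 136
  B: 0 + 0.78×(128−0) = 0 + 99.84 = 99.84 → 100
rgb(156, 136, 100) = #9C8864.

#9C8864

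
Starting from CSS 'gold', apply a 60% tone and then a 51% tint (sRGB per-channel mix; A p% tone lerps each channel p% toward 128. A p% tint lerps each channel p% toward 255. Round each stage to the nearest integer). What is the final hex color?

#dad2a8

CSS gold is rgb(255, 215, 0).
Per channel, c → c + 0.6(128 − c):
  R: 255 + 0.6×(128−255) = 255 − 76.2 = 178.8 → 179
  G: 215 + 0.6×(128−215) = 215 − 52.2 = 162.8 → 163
  B: 0 + 76.8 = 76.8 → 77
After the tone: rgb(179, 163, 77) = #b3a34d.
Lerp each channel 51% toward 255:
  R: 179 + 38.76 = 217.76 → 218
  G: 163 + 0.51×(255−163) = 163 + 46.92 = 209.92 → 210
  B: 77 + 0.51×(255−77) = 77 + 90.78 = 167.78 → 168
rgb(218, 210, 168) = #dad2a8.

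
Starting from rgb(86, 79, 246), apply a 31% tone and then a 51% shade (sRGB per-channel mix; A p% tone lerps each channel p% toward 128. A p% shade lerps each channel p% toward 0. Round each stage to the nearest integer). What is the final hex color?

Lerp each channel 31% toward 128:
  R: 86 + 0.31×(128−86) = 86 + 13.02 = 99.02 → 99
  G: 79 + 15.19 = 94.19 → 94
  B: 246 − 36.58 = 209.42 → 209
After the tone: rgb(99, 94, 209) = #635ed1.
Lerp each channel 51% toward 0:
  R: 99 − 50.49 = 48.51 → 49
  G: 94 − 47.94 = 46.06 → 46
  B: 209 + 0.51×(0−209) = 209 − 106.59 = 102.41 → 102
rgb(49, 46, 102) = #312e66.

#312e66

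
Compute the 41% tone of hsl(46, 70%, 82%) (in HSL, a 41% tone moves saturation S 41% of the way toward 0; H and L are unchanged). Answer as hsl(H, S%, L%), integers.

S moves 41% from 70 toward 0: 70 − 28.7 = 41.3 → 41.
H and L are unchanged.

hsl(46, 41%, 82%)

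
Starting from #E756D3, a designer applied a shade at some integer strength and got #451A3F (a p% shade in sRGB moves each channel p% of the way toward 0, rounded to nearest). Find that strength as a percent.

70%

#E756D3 is rgb(231, 86, 211); #451A3F is rgb(69, 26, 63).
On the R channel (widest range): 69 ≈ 231 + (p/100)(0 − 231), so p ≈ 100×(69 − 231)/(0 − 231) = -16200/-231 = 70.13.
p = 70 reproduces all three channels after rounding.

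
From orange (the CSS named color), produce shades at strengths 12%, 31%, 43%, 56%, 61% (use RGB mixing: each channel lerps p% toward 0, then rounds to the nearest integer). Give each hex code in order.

CSS orange is rgb(255, 165, 0).
12%: (255 − 30.6 = 224.4→224, 165 − 19.8 = 145.2→145, 0→0) → #e09100
31%: (255 − 79.05 = 175.95→176, 165 − 51.15 = 113.85→114, 0→0) → #b07200
43%: (255 − 109.65 = 145.35→145, 165 − 70.95 = 94.05→94, 0→0) → #915e00
56%: (255 − 142.8 = 112.2→112, 165 − 92.4 = 72.6→73, 0→0) → #704900
61%: (255 − 155.55 = 99.45→99, 165 − 100.65 = 64.35→64, 0→0) → #634000

#e09100, #b07200, #915e00, #704900, #634000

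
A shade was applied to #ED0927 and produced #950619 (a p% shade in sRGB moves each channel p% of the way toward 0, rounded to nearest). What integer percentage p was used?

37%

#ED0927 is rgb(237, 9, 39); #950619 is rgb(149, 6, 25).
On the R channel (widest range): 149 ≈ 237 + (p/100)(0 − 237), so p ≈ 100×(149 − 237)/(0 − 237) = -8800/-237 = 37.13.
p = 37 reproduces all three channels after rounding.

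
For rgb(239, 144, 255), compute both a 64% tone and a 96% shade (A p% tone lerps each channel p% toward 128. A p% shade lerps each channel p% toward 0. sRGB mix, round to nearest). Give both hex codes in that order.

#A886AE, #0A060A

64% tone:
  R: 239 + 0.64×(128−239) = 239 − 71.04 = 167.96 → 168
  G: 144 + 0.64×(128−144) = 144 − 10.24 = 133.76 → 134
  B: 255 + 0.64×(128−255) = 255 − 81.28 = 173.72 → 174
  → #A886AE
96% shade:
  R: 239 + 0.96×(0−239) = 239 − 229.44 = 9.56 → 10
  G: 144 + 0.96×(0−144) = 144 − 138.24 = 5.76 → 6
  B: 255 + 0.96×(0−255) = 255 − 244.8 = 10.2 → 10
  → #0A060A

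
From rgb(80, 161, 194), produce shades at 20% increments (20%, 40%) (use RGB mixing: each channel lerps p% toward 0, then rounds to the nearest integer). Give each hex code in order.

#40819B, #306174

20%: (80 − 16 = 64→64, 161 − 32.2 = 128.8→129, 194 − 38.8 = 155.2→155) → #40819B
40%: (80 − 32 = 48→48, 161 − 64.4 = 96.6→97, 194 − 77.6 = 116.4→116) → #306174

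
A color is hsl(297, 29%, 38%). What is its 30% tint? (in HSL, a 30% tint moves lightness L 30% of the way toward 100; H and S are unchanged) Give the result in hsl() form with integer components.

hsl(297, 29%, 57%)

L moves 30% from 38 toward 100: 38 + 18.6 = 56.6 → 57.
H and S are unchanged.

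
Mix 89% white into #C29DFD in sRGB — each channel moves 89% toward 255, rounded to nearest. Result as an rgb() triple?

rgb(248, 244, 255)

#C29DFD is rgb(194, 157, 253).
Lerp each channel 89% toward 255:
  R: 194 + 54.29 = 248.29 → 248
  G: 157 + 0.89×(255−157) = 157 + 87.22 = 244.22 → 244
  B: 253 + 0.89×(255−253) = 253 + 1.78 = 254.78 → 255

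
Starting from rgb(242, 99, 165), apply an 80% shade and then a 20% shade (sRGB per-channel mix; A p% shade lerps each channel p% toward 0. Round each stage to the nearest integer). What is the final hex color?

Per channel, c → c + 0.8(0 − c):
  R: 242 + 0.8×(0−242) = 242 − 193.6 = 48.4 → 48
  G: 99 − 79.2 = 19.8 → 20
  B: 165 − 132 = 33 → 33
After the shade: rgb(48, 20, 33) = #301421.
Per channel, c → c + 0.2(0 − c):
  R: 48 − 9.6 = 38.4 → 38
  G: 20 + 0.2×(0−20) = 20 − 4 = 16 → 16
  B: 33 − 6.6 = 26.4 → 26
rgb(38, 16, 26) = #26101a.

#26101a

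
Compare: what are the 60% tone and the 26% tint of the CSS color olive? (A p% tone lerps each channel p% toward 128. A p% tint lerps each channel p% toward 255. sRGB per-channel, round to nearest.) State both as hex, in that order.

#80804D, #A1A142

CSS olive is rgb(128, 128, 0).
60% tone:
  R: 128 + 0 = 128 → 128
  G: 128 + 0.6×(128−128) = 128 + 0 = 128 → 128
  B: 0 + 0.6×(128−0) = 0 + 76.8 = 76.8 → 77
  → #80804D
26% tint:
  R: 128 + 0.26×(255−128) = 128 + 33.02 = 161.02 → 161
  G: 128 + 0.26×(255−128) = 128 + 33.02 = 161.02 → 161
  B: 0 + 66.3 = 66.3 → 66
  → #A1A142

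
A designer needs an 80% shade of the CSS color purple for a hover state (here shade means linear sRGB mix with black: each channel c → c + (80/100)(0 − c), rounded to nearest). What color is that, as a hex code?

CSS purple is rgb(128, 0, 128).
Per channel, c → c + 0.8(0 − c):
  R: 128 + 0.8×(0−128) = 128 − 102.4 = 25.6 → 26
  G: 0 + 0 = 0 → 0
  B: 128 − 102.4 = 25.6 → 26
rgb(26, 0, 26) = #1A001A.

#1A001A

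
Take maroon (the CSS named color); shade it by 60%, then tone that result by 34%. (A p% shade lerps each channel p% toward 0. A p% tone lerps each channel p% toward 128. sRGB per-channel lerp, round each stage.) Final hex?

CSS maroon is rgb(128, 0, 0).
A 60% shade moves each channel 60% toward 0:
  R: 128 + 0.6×(0−128) = 128 − 76.8 = 51.2 → 51
  G: 0 + 0 = 0 → 0
  B: 0 + 0.6×(0−0) = 0 + 0 = 0 → 0
After the shade: rgb(51, 0, 0) = #330000.
Lerp each channel 34% toward 128:
  R: 51 + 26.18 = 77.18 → 77
  G: 0 + 0.34×(128−0) = 0 + 43.52 = 43.52 → 44
  B: 0 + 43.52 = 43.52 → 44
rgb(77, 44, 44) = #4D2C2C.

#4D2C2C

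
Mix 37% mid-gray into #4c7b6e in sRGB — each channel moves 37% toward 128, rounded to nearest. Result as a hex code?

#4c7b6e is rgb(76, 123, 110).
Per channel, c → c + 0.37(128 − c):
  R: 76 + 19.24 = 95.24 → 95
  G: 123 + 0.37×(128−123) = 123 + 1.85 = 124.85 → 125
  B: 110 + 0.37×(128−110) = 110 + 6.66 = 116.66 → 117
rgb(95, 125, 117) = #5f7d75.

#5f7d75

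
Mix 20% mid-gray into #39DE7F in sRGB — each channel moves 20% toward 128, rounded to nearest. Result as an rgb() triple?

#39DE7F is rgb(57, 222, 127).
A 20% tone moves each channel 20% toward 128:
  R: 57 + 0.2×(128−57) = 57 + 14.2 = 71.2 → 71
  G: 222 − 18.8 = 203.2 → 203
  B: 127 + 0.2 = 127.2 → 127

rgb(71, 203, 127)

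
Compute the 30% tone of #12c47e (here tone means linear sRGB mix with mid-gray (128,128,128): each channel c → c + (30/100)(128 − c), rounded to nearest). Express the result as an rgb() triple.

rgb(51, 176, 127)

#12c47e is rgb(18, 196, 126).
A 30% tone moves each channel 30% toward 128:
  R: 18 + 0.3×(128−18) = 18 + 33 = 51 → 51
  G: 196 + 0.3×(128−196) = 196 − 20.4 = 175.6 → 176
  B: 126 + 0.3×(128−126) = 126 + 0.6 = 126.6 → 127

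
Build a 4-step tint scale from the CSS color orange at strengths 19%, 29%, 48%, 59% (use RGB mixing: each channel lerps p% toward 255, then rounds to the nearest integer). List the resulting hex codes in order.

CSS orange is rgb(255, 165, 0).
19%: (255→255, 165 + 17.1 = 182.1→182, 0 + 48.45 = 48.45→48) → #ffb630
29%: (255→255, 165 + 26.1 = 191.1→191, 0 + 73.95 = 73.95→74) → #ffbf4a
48%: (255→255, 165 + 43.2 = 208.2→208, 0 + 122.4 = 122.4→122) → #ffd07a
59%: (255→255, 165 + 53.1 = 218.1→218, 0 + 150.45 = 150.45→150) → #ffda96

#ffb630, #ffbf4a, #ffd07a, #ffda96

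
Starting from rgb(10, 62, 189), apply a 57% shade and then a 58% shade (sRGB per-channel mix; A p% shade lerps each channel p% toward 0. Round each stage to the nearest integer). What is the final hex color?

Per channel, c → c + 0.57(0 − c):
  R: 10 − 5.7 = 4.3 → 4
  G: 62 − 35.34 = 26.66 → 27
  B: 189 − 107.73 = 81.27 → 81
After the shade: rgb(4, 27, 81) = #041b51.
Per channel, c → c + 0.58(0 − c):
  R: 4 + 0.58×(0−4) = 4 − 2.32 = 1.68 → 2
  G: 27 + 0.58×(0−27) = 27 − 15.66 = 11.34 → 11
  B: 81 + 0.58×(0−81) = 81 − 46.98 = 34.02 → 34
rgb(2, 11, 34) = #020b22.

#020b22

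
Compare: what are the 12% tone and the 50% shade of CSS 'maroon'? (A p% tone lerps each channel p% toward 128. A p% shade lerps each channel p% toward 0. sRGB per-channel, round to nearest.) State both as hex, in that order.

CSS maroon is rgb(128, 0, 0).
12% tone:
  R: 128 + 0.12×(128−128) = 128 + 0 = 128 → 128
  G: 0 + 0.12×(128−0) = 0 + 15.36 = 15.36 → 15
  B: 0 + 0.12×(128−0) = 0 + 15.36 = 15.36 → 15
  → #800F0F
50% shade:
  R: 128 + 0.5×(0−128) = 128 − 64 = 64 → 64
  G: 0 + 0 = 0 → 0
  B: 0 + 0.5×(0−0) = 0 + 0 = 0 → 0
  → #400000

#800F0F, #400000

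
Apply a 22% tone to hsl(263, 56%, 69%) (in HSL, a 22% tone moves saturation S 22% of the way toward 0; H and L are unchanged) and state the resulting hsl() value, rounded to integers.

hsl(263, 44%, 69%)

S moves 22% from 56 toward 0: 56 − 12.32 = 43.68 → 44.
H and L are unchanged.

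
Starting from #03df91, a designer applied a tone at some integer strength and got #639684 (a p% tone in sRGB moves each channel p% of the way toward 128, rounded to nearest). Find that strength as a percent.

#03df91 is rgb(3, 223, 145); #639684 is rgb(99, 150, 132).
On the R channel (widest range): 99 ≈ 3 + (p/100)(128 − 3), so p ≈ 100×(99 − 3)/(128 − 3) = 9600/125 = 76.80.
p = 77 reproduces all three channels after rounding.

77%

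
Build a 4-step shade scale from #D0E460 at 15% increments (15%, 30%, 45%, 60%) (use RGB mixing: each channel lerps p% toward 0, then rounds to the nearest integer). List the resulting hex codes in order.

#D0E460 is rgb(208, 228, 96).
15%: (208 − 31.2 = 176.8→177, 228 − 34.2 = 193.8→194, 96 − 14.4 = 81.6→82) → #B1C252
30%: (208 − 62.4 = 145.6→146, 228 − 68.4 = 159.6→160, 96 − 28.8 = 67.2→67) → #92A043
45%: (208 − 93.6 = 114.4→114, 228 − 102.6 = 125.4→125, 96 − 43.2 = 52.8→53) → #727D35
60%: (208 − 124.8 = 83.2→83, 228 − 136.8 = 91.2→91, 96 − 57.6 = 38.4→38) → #535B26

#B1C252, #92A043, #727D35, #535B26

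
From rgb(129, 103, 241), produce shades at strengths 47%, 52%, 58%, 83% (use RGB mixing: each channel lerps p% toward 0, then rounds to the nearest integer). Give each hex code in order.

47%: (129 − 60.63 = 68.37→68, 103 − 48.41 = 54.59→55, 241 − 113.27 = 127.73→128) → #443780
52%: (129 − 67.08 = 61.92→62, 103 − 53.56 = 49.44→49, 241 − 125.32 = 115.68→116) → #3e3174
58%: (129 − 74.82 = 54.18→54, 103 − 59.74 = 43.26→43, 241 − 139.78 = 101.22→101) → #362b65
83%: (129 − 107.07 = 21.93→22, 103 − 85.49 = 17.51→18, 241 − 200.03 = 40.97→41) → #161229

#443780, #3e3174, #362b65, #161229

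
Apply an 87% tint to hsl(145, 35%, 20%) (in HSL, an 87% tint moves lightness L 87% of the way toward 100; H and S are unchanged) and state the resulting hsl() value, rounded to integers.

L moves 87% from 20 toward 100: 20 + 69.6 = 89.6 → 90.
H and S are unchanged.

hsl(145, 35%, 90%)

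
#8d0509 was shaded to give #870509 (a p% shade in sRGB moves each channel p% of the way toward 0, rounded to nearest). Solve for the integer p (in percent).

#8d0509 is rgb(141, 5, 9); #870509 is rgb(135, 5, 9).
On the R channel (widest range): 135 ≈ 141 + (p/100)(0 − 141), so p ≈ 100×(135 − 141)/(0 − 141) = -600/-141 = 4.26.
p = 4 reproduces all three channels after rounding.

4%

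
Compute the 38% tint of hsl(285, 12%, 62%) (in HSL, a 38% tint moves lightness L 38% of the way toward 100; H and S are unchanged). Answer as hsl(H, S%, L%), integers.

hsl(285, 12%, 76%)

L moves 38% from 62 toward 100: 62 + 14.44 = 76.44 → 76.
H and S are unchanged.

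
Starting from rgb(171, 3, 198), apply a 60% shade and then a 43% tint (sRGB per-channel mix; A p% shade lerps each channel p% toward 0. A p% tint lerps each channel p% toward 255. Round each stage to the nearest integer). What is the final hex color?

#946e9b

A 60% shade moves each channel 60% toward 0:
  R: 171 + 0.6×(0−171) = 171 − 102.6 = 68.4 → 68
  G: 3 − 1.8 = 1.2 → 1
  B: 198 + 0.6×(0−198) = 198 − 118.8 = 79.2 → 79
After the shade: rgb(68, 1, 79) = #44014f.
Lerp each channel 43% toward 255:
  R: 68 + 0.43×(255−68) = 68 + 80.41 = 148.41 → 148
  G: 1 + 0.43×(255−1) = 1 + 109.22 = 110.22 → 110
  B: 79 + 0.43×(255−79) = 79 + 75.68 = 154.68 → 155
rgb(148, 110, 155) = #946e9b.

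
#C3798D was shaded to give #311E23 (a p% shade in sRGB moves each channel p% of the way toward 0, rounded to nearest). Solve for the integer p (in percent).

#C3798D is rgb(195, 121, 141); #311E23 is rgb(49, 30, 35).
On the R channel (widest range): 49 ≈ 195 + (p/100)(0 − 195), so p ≈ 100×(49 − 195)/(0 − 195) = -14600/-195 = 74.87.
p = 75 reproduces all three channels after rounding.

75%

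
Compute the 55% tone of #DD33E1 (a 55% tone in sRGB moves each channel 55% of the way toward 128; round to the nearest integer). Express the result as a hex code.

#DD33E1 is rgb(221, 51, 225).
Per channel, c → c + 0.55(128 − c):
  R: 221 + 0.55×(128−221) = 221 − 51.15 = 169.85 → 170
  G: 51 + 0.55×(128−51) = 51 + 42.35 = 93.35 → 93
  B: 225 − 53.35 = 171.65 → 172
rgb(170, 93, 172) = #AA5DAC.

#AA5DAC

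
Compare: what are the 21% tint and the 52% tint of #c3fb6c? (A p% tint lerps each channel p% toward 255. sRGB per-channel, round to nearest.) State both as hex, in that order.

#c3fb6c is rgb(195, 251, 108).
21% tint:
  R: 195 + 12.6 = 207.6 → 208
  G: 251 + 0.21×(255−251) = 251 + 0.84 = 251.84 → 252
  B: 108 + 30.87 = 138.87 → 139
  → #d0fc8b
52% tint:
  R: 195 + 0.52×(255−195) = 195 + 31.2 = 226.2 → 226
  G: 251 + 2.08 = 253.08 → 253
  B: 108 + 0.52×(255−108) = 108 + 76.44 = 184.44 → 184
  → #e2fdb8

#d0fc8b, #e2fdb8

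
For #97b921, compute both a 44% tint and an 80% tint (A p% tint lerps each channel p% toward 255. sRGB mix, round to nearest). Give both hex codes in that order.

#c5d883, #eaf1d3

#97b921 is rgb(151, 185, 33).
44% tint:
  R: 151 + 0.44×(255−151) = 151 + 45.76 = 196.76 → 197
  G: 185 + 30.8 = 215.8 → 216
  B: 33 + 0.44×(255−33) = 33 + 97.68 = 130.68 → 131
  → #c5d883
80% tint:
  R: 151 + 83.2 = 234.2 → 234
  G: 185 + 56 = 241 → 241
  B: 33 + 0.8×(255−33) = 33 + 177.6 = 210.6 → 211
  → #eaf1d3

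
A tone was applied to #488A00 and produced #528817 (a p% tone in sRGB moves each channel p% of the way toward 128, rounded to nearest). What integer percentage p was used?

18%

#488A00 is rgb(72, 138, 0); #528817 is rgb(82, 136, 23).
On the B channel (widest range): 23 ≈ 0 + (p/100)(128 − 0), so p ≈ 100×(23 − 0)/(128 − 0) = 2300/128 = 17.97.
p = 18 reproduces all three channels after rounding.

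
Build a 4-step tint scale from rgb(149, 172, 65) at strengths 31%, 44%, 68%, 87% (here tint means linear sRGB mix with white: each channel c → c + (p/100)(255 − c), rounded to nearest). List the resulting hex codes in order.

31%: (149 + 32.86 = 181.86→182, 172 + 25.73 = 197.73→198, 65 + 58.9 = 123.9→124) → #B6C67C
44%: (149 + 46.64 = 195.64→196, 172 + 36.52 = 208.52→209, 65 + 83.6 = 148.6→149) → #C4D195
68%: (149 + 72.08 = 221.08→221, 172 + 56.44 = 228.44→228, 65 + 129.2 = 194.2→194) → #DDE4C2
87%: (149 + 92.22 = 241.22→241, 172 + 72.21 = 244.21→244, 65 + 165.3 = 230.3→230) → #F1F4E6

#B6C67C, #C4D195, #DDE4C2, #F1F4E6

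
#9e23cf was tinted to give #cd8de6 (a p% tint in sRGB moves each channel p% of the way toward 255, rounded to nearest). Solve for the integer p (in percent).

#9e23cf is rgb(158, 35, 207); #cd8de6 is rgb(205, 141, 230).
On the G channel (widest range): 141 ≈ 35 + (p/100)(255 − 35), so p ≈ 100×(141 − 35)/(255 − 35) = 10600/220 = 48.18.
p = 48 reproduces all three channels after rounding.

48%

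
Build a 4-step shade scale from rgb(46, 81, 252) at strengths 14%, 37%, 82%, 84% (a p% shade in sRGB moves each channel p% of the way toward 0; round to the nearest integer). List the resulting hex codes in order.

14%: (46 − 6.44 = 39.56→40, 81 − 11.34 = 69.66→70, 252 − 35.28 = 216.72→217) → #2846D9
37%: (46 − 17.02 = 28.98→29, 81 − 29.97 = 51.03→51, 252 − 93.24 = 158.76→159) → #1D339F
82%: (46 − 37.72 = 8.28→8, 81 − 66.42 = 14.58→15, 252 − 206.64 = 45.36→45) → #080F2D
84%: (46 − 38.64 = 7.36→7, 81 − 68.04 = 12.96→13, 252 − 211.68 = 40.32→40) → #070D28

#2846D9, #1D339F, #080F2D, #070D28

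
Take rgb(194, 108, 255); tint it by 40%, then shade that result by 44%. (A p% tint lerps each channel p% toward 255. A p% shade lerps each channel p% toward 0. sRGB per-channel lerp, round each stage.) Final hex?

#7A5E8F

Per channel, c → c + 0.4(255 − c):
  R: 194 + 0.4×(255−194) = 194 + 24.4 = 218.4 → 218
  G: 108 + 0.4×(255−108) = 108 + 58.8 = 166.8 → 167
  B: 255 + 0.4×(255−255) = 255 + 0 = 255 → 255
After the tint: rgb(218, 167, 255) = #DAA7FF.
Per channel, c → c + 0.44(0 − c):
  R: 218 + 0.44×(0−218) = 218 − 95.92 = 122.08 → 122
  G: 167 + 0.44×(0−167) = 167 − 73.48 = 93.52 → 94
  B: 255 + 0.44×(0−255) = 255 − 112.2 = 142.8 → 143
rgb(122, 94, 143) = #7A5E8F.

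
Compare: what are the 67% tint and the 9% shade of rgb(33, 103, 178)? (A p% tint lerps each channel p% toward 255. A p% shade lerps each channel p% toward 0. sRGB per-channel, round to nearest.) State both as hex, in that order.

#b6cde6, #1e5ea2

67% tint:
  R: 33 + 0.67×(255−33) = 33 + 148.74 = 181.74 → 182
  G: 103 + 0.67×(255−103) = 103 + 101.84 = 204.84 → 205
  B: 178 + 0.67×(255−178) = 178 + 51.59 = 229.59 → 230
  → #b6cde6
9% shade:
  R: 33 + 0.09×(0−33) = 33 − 2.97 = 30.03 → 30
  G: 103 − 9.27 = 93.73 → 94
  B: 178 + 0.09×(0−178) = 178 − 16.02 = 161.98 → 162
  → #1e5ea2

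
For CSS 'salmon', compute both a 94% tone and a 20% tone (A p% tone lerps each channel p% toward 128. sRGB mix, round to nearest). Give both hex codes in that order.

CSS salmon is rgb(250, 128, 114).
94% tone:
  R: 250 + 0.94×(128−250) = 250 − 114.68 = 135.32 → 135
  G: 128 + 0.94×(128−128) = 128 + 0 = 128 → 128
  B: 114 + 0.94×(128−114) = 114 + 13.16 = 127.16 → 127
  → #87807f
20% tone:
  R: 250 − 24.4 = 225.6 → 226
  G: 128 + 0.2×(128−128) = 128 + 0 = 128 → 128
  B: 114 + 0.2×(128−114) = 114 + 2.8 = 116.8 → 117
  → #e28075

#87807f, #e28075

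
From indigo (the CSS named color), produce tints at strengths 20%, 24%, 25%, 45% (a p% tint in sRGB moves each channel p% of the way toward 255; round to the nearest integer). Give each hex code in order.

#6f339b, #763da0, #7840a1, #9c73ba

CSS indigo is rgb(75, 0, 130).
20%: (75 + 36 = 111→111, 0 + 51 = 51→51, 130 + 25 = 155→155) → #6f339b
24%: (75 + 43.2 = 118.2→118, 0 + 61.2 = 61.2→61, 130 + 30 = 160→160) → #763da0
25%: (75 + 45 = 120→120, 0 + 63.75 = 63.75→64, 130 + 31.25 = 161.25→161) → #7840a1
45%: (75 + 81 = 156→156, 0 + 114.75 = 114.75→115, 130 + 56.25 = 186.25→186) → #9c73ba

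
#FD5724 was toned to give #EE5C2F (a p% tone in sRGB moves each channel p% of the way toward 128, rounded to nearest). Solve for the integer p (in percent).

#FD5724 is rgb(253, 87, 36); #EE5C2F is rgb(238, 92, 47).
On the R channel (widest range): 238 ≈ 253 + (p/100)(128 − 253), so p ≈ 100×(238 − 253)/(128 − 253) = -1500/-125 = 12.00.
p = 12 reproduces all three channels after rounding.

12%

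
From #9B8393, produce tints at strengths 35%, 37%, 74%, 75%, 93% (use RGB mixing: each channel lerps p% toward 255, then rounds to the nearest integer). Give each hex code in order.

#9B8393 is rgb(155, 131, 147).
35%: (155 + 35 = 190→190, 131 + 43.4 = 174.4→174, 147 + 37.8 = 184.8→185) → #BEAEB9
37%: (155 + 37 = 192→192, 131 + 45.88 = 176.88→177, 147 + 39.96 = 186.96→187) → #C0B1BB
74%: (155 + 74 = 229→229, 131 + 91.76 = 222.76→223, 147 + 79.92 = 226.92→227) → #E5DFE3
75%: (155 + 75 = 230→230, 131 + 93 = 224→224, 147 + 81 = 228→228) → #E6E0E4
93%: (155 + 93 = 248→248, 131 + 115.32 = 246.32→246, 147 + 100.44 = 247.44→247) → #F8F6F7

#BEAEB9, #C0B1BB, #E5DFE3, #E6E0E4, #F8F6F7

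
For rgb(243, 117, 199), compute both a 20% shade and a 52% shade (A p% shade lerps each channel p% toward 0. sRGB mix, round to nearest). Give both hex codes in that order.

#c25e9f, #753860

20% shade:
  R: 243 − 48.6 = 194.4 → 194
  G: 117 + 0.2×(0−117) = 117 − 23.4 = 93.6 → 94
  B: 199 + 0.2×(0−199) = 199 − 39.8 = 159.2 → 159
  → #c25e9f
52% shade:
  R: 243 + 0.52×(0−243) = 243 − 126.36 = 116.64 → 117
  G: 117 − 60.84 = 56.16 → 56
  B: 199 + 0.52×(0−199) = 199 − 103.48 = 95.52 → 96
  → #753860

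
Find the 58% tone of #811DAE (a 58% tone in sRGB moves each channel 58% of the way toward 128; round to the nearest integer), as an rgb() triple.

#811DAE is rgb(129, 29, 174).
Lerp each channel 58% toward 128:
  R: 129 + 0.58×(128−129) = 129 − 0.58 = 128.42 → 128
  G: 29 + 0.58×(128−29) = 29 + 57.42 = 86.42 → 86
  B: 174 + 0.58×(128−174) = 174 − 26.68 = 147.32 → 147

rgb(128, 86, 147)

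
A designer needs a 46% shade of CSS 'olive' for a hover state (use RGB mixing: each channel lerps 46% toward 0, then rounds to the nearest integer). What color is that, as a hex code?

#454500

CSS olive is rgb(128, 128, 0).
A 46% shade moves each channel 46% toward 0:
  R: 128 + 0.46×(0−128) = 128 − 58.88 = 69.12 → 69
  G: 128 − 58.88 = 69.12 → 69
  B: 0 + 0 = 0 → 0
rgb(69, 69, 0) = #454500.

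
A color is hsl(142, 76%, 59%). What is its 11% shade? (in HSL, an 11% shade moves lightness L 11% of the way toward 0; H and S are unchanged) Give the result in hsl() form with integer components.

hsl(142, 76%, 53%)

L moves 11% from 59 toward 0: 59 − 6.49 = 52.51 → 53.
H and S are unchanged.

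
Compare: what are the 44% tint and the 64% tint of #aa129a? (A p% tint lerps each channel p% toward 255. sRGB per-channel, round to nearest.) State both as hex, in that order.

#aa129a is rgb(170, 18, 154).
44% tint:
  R: 170 + 37.4 = 207.4 → 207
  G: 18 + 104.28 = 122.28 → 122
  B: 154 + 0.44×(255−154) = 154 + 44.44 = 198.44 → 198
  → #cf7ac6
64% tint:
  R: 170 + 0.64×(255−170) = 170 + 54.4 = 224.4 → 224
  G: 18 + 0.64×(255−18) = 18 + 151.68 = 169.68 → 170
  B: 154 + 64.64 = 218.64 → 219
  → #e0aadb

#cf7ac6, #e0aadb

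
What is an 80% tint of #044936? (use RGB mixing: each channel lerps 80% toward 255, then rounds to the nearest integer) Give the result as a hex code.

#044936 is rgb(4, 73, 54).
An 80% tint moves each channel 80% toward 255:
  R: 4 + 0.8×(255−4) = 4 + 200.8 = 204.8 → 205
  G: 73 + 0.8×(255−73) = 73 + 145.6 = 218.6 → 219
  B: 54 + 0.8×(255−54) = 54 + 160.8 = 214.8 → 215
rgb(205, 219, 215) = #CDDBD7.

#CDDBD7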